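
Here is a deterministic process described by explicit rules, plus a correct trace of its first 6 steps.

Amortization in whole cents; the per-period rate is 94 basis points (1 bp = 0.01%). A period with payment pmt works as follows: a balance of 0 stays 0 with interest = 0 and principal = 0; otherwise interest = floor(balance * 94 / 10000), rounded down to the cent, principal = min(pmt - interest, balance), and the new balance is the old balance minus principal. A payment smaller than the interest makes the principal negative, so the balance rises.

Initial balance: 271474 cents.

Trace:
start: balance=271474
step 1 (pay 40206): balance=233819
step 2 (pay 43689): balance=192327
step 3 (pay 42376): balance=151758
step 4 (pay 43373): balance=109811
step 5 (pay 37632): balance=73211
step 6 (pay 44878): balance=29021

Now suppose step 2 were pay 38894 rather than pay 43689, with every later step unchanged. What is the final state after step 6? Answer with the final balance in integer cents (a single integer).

(re-executing from step 2 with the substitution; state before step 2: balance=233819)
step 2 (pay 38894): balance=197122
step 3 (pay 42376): balance=156598
step 4 (pay 43373): balance=114697
step 5 (pay 37632): balance=78143
step 6 (pay 44878): balance=33999

33999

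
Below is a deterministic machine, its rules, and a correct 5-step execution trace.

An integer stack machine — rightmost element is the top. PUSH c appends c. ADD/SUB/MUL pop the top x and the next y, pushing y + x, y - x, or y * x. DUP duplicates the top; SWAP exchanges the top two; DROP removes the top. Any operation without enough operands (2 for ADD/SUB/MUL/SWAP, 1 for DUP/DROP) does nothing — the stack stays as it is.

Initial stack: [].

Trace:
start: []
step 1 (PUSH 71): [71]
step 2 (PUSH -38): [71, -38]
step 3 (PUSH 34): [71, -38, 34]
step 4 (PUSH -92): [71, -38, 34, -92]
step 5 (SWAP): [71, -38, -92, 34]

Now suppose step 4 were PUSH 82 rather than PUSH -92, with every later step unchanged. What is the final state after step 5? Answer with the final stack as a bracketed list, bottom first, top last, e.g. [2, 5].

(re-executing from step 4 with the substitution; state before step 4: [71, -38, 34])
step 4 (PUSH 82): [71, -38, 34, 82]
step 5 (SWAP): [71, -38, 82, 34]

[71, -38, 82, 34]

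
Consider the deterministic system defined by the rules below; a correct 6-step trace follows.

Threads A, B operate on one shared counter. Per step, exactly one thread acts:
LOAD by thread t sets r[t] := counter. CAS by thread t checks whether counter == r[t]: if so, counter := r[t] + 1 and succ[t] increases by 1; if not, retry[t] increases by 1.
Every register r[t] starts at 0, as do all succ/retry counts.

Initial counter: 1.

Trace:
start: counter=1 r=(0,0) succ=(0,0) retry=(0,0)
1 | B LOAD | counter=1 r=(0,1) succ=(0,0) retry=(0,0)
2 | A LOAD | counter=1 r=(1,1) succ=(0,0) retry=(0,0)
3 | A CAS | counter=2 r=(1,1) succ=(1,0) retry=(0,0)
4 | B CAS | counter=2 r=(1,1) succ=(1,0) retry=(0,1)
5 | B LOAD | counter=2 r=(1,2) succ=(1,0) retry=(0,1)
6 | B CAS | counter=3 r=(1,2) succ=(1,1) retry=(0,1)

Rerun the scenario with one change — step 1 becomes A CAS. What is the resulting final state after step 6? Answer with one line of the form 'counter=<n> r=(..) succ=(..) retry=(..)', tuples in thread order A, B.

(re-executing from step 1 with the substitution; state before step 1: counter=1 r=(0,0) succ=(0,0) retry=(0,0))
1 | A CAS | counter=1 r=(0,0) succ=(0,0) retry=(1,0)
2 | A LOAD | counter=1 r=(1,0) succ=(0,0) retry=(1,0)
3 | A CAS | counter=2 r=(1,0) succ=(1,0) retry=(1,0)
4 | B CAS | counter=2 r=(1,0) succ=(1,0) retry=(1,1)
5 | B LOAD | counter=2 r=(1,2) succ=(1,0) retry=(1,1)
6 | B CAS | counter=3 r=(1,2) succ=(1,1) retry=(1,1)

counter=3 r=(1,2) succ=(1,1) retry=(1,1)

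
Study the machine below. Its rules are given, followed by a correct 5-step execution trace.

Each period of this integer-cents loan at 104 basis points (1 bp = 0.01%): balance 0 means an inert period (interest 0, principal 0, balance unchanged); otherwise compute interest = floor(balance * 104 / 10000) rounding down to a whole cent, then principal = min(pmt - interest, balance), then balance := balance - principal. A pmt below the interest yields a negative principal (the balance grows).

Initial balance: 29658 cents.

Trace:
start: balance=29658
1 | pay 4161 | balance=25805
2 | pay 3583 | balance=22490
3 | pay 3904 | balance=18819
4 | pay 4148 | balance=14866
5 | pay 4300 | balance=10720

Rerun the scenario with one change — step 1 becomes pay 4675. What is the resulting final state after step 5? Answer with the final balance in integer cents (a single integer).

(re-executing from step 1 with the substitution; state before step 1: balance=29658)
1 | pay 4675 | balance=25291
2 | pay 3583 | balance=21971
3 | pay 3904 | balance=18295
4 | pay 4148 | balance=14337
5 | pay 4300 | balance=10186

10186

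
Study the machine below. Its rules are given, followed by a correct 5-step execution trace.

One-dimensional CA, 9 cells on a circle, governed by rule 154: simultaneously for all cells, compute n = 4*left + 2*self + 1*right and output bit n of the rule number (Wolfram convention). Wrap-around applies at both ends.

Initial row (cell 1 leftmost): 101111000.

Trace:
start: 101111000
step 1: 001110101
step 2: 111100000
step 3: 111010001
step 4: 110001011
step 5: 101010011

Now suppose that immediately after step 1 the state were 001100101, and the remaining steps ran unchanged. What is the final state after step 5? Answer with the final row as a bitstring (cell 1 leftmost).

state after step 1 := 001100101
step 2: 111011000
step 3: 110010101
step 4: 101100001
step 5: 001010011

001010011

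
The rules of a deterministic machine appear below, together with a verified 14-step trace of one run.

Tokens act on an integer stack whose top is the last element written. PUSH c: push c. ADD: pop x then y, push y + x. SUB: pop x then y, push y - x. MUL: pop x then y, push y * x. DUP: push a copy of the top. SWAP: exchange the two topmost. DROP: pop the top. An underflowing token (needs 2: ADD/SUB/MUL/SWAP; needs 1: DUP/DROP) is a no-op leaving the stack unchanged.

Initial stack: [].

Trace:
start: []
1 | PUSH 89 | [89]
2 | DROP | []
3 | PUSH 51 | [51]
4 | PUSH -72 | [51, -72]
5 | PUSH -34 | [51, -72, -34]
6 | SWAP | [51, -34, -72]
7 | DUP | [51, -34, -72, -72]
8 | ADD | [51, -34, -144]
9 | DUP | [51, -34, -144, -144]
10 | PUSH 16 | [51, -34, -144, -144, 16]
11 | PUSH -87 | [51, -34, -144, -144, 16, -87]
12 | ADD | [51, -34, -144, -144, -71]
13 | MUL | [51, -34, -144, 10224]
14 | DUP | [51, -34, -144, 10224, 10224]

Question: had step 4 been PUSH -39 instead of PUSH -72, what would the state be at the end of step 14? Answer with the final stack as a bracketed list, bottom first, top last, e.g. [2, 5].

(re-executing from step 4 with the substitution; state before step 4: [51])
4 | PUSH -39 | [51, -39]
5 | PUSH -34 | [51, -39, -34]
6 | SWAP | [51, -34, -39]
7 | DUP | [51, -34, -39, -39]
8 | ADD | [51, -34, -78]
9 | DUP | [51, -34, -78, -78]
10 | PUSH 16 | [51, -34, -78, -78, 16]
11 | PUSH -87 | [51, -34, -78, -78, 16, -87]
12 | ADD | [51, -34, -78, -78, -71]
13 | MUL | [51, -34, -78, 5538]
14 | DUP | [51, -34, -78, 5538, 5538]

[51, -34, -78, 5538, 5538]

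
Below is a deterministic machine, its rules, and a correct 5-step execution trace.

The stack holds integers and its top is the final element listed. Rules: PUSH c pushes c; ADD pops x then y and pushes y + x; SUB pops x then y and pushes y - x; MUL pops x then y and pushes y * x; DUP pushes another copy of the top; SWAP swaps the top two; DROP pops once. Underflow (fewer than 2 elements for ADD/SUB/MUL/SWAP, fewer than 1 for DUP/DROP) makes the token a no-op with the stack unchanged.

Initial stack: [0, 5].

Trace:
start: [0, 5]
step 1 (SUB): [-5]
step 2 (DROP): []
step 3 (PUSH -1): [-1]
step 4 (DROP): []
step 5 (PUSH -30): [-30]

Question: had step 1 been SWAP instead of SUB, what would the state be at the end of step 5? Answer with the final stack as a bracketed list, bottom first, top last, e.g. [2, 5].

[5, -30]

(re-executing from step 1 with the substitution; state before step 1: [0, 5])
step 1 (SWAP): [5, 0]
step 2 (DROP): [5]
step 3 (PUSH -1): [5, -1]
step 4 (DROP): [5]
step 5 (PUSH -30): [5, -30]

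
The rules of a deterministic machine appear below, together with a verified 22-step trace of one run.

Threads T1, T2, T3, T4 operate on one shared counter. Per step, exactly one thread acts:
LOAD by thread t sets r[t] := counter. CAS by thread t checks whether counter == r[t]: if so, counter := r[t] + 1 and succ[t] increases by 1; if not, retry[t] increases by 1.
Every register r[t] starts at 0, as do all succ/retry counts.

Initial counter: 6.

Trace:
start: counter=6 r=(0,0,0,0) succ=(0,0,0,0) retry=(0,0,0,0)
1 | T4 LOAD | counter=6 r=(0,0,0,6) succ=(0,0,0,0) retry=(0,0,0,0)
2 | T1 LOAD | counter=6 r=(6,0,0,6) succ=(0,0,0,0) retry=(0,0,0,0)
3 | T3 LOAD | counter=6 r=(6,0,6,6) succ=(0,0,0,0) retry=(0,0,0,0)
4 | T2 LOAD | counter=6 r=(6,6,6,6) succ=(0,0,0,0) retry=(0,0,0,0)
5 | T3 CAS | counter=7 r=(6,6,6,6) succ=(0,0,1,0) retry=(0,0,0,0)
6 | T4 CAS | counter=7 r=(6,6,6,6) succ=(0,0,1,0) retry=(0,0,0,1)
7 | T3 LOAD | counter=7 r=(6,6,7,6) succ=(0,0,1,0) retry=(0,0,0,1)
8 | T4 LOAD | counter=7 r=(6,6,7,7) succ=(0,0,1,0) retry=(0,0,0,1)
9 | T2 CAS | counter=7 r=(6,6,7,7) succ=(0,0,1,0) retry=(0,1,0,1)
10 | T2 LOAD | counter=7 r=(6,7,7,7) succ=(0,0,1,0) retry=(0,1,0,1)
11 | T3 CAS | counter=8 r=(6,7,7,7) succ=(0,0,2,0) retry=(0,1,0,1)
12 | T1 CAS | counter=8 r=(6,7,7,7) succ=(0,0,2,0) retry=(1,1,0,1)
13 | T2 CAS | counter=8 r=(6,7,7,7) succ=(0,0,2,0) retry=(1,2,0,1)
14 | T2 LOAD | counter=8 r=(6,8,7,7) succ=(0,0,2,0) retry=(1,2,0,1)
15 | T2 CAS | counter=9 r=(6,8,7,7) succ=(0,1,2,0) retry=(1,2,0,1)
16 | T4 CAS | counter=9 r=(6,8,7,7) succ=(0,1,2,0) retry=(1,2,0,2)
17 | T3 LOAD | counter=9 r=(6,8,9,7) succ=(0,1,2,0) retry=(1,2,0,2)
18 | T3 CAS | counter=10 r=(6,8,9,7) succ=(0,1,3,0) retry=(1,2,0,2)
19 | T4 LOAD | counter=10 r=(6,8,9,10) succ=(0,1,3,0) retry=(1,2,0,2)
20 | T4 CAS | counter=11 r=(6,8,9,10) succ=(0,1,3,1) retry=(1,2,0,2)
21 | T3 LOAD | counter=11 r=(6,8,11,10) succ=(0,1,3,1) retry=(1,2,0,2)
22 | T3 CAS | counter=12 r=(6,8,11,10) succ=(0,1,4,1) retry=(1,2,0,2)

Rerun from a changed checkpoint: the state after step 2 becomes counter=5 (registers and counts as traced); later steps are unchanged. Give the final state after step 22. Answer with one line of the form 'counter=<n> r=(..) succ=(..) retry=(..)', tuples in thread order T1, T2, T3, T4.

counter=12 r=(6,8,11,10) succ=(0,1,4,2) retry=(1,2,0,1)

state after step 2 := counter=5 r=(6,0,0,6) succ=(0,0,0,0) retry=(0,0,0,0)
3 | T3 LOAD | counter=5 r=(6,0,5,6) succ=(0,0,0,0) retry=(0,0,0,0)
4 | T2 LOAD | counter=5 r=(6,5,5,6) succ=(0,0,0,0) retry=(0,0,0,0)
5 | T3 CAS | counter=6 r=(6,5,5,6) succ=(0,0,1,0) retry=(0,0,0,0)
6 | T4 CAS | counter=7 r=(6,5,5,6) succ=(0,0,1,1) retry=(0,0,0,0)
7 | T3 LOAD | counter=7 r=(6,5,7,6) succ=(0,0,1,1) retry=(0,0,0,0)
8 | T4 LOAD | counter=7 r=(6,5,7,7) succ=(0,0,1,1) retry=(0,0,0,0)
9 | T2 CAS | counter=7 r=(6,5,7,7) succ=(0,0,1,1) retry=(0,1,0,0)
10 | T2 LOAD | counter=7 r=(6,7,7,7) succ=(0,0,1,1) retry=(0,1,0,0)
11 | T3 CAS | counter=8 r=(6,7,7,7) succ=(0,0,2,1) retry=(0,1,0,0)
12 | T1 CAS | counter=8 r=(6,7,7,7) succ=(0,0,2,1) retry=(1,1,0,0)
13 | T2 CAS | counter=8 r=(6,7,7,7) succ=(0,0,2,1) retry=(1,2,0,0)
14 | T2 LOAD | counter=8 r=(6,8,7,7) succ=(0,0,2,1) retry=(1,2,0,0)
15 | T2 CAS | counter=9 r=(6,8,7,7) succ=(0,1,2,1) retry=(1,2,0,0)
16 | T4 CAS | counter=9 r=(6,8,7,7) succ=(0,1,2,1) retry=(1,2,0,1)
17 | T3 LOAD | counter=9 r=(6,8,9,7) succ=(0,1,2,1) retry=(1,2,0,1)
18 | T3 CAS | counter=10 r=(6,8,9,7) succ=(0,1,3,1) retry=(1,2,0,1)
19 | T4 LOAD | counter=10 r=(6,8,9,10) succ=(0,1,3,1) retry=(1,2,0,1)
20 | T4 CAS | counter=11 r=(6,8,9,10) succ=(0,1,3,2) retry=(1,2,0,1)
21 | T3 LOAD | counter=11 r=(6,8,11,10) succ=(0,1,3,2) retry=(1,2,0,1)
22 | T3 CAS | counter=12 r=(6,8,11,10) succ=(0,1,4,2) retry=(1,2,0,1)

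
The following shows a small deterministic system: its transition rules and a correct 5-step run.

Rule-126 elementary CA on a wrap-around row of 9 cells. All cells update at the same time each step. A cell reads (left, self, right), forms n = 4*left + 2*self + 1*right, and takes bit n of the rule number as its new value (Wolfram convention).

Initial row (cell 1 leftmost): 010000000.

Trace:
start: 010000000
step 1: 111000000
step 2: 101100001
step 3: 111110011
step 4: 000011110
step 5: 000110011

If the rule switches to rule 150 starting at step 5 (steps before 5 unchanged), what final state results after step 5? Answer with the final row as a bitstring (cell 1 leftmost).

000101101

(re-executing step 5 under rule 150; state before step 5: 000011110)
step 5: 000101101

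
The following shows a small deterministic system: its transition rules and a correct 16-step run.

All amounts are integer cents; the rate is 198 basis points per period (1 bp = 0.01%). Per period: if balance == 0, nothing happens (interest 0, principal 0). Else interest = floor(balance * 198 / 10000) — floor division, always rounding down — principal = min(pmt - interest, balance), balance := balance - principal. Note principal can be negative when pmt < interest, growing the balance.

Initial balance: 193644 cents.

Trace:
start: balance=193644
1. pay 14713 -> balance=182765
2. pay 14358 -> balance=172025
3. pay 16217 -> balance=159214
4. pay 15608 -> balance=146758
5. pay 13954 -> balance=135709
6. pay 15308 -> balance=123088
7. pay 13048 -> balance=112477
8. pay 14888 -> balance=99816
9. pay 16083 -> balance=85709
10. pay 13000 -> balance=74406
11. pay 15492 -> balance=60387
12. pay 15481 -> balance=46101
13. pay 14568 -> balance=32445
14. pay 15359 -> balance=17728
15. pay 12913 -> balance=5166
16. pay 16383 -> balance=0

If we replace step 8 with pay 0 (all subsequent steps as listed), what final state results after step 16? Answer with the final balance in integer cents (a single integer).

(re-executing from step 8 with the substitution; state before step 8: balance=112477)
8. pay 0 -> balance=114704
9. pay 16083 -> balance=100892
10. pay 13000 -> balance=89889
11. pay 15492 -> balance=76176
12. pay 15481 -> balance=62203
13. pay 14568 -> balance=48866
14. pay 15359 -> balance=34474
15. pay 12913 -> balance=22243
16. pay 16383 -> balance=6300

6300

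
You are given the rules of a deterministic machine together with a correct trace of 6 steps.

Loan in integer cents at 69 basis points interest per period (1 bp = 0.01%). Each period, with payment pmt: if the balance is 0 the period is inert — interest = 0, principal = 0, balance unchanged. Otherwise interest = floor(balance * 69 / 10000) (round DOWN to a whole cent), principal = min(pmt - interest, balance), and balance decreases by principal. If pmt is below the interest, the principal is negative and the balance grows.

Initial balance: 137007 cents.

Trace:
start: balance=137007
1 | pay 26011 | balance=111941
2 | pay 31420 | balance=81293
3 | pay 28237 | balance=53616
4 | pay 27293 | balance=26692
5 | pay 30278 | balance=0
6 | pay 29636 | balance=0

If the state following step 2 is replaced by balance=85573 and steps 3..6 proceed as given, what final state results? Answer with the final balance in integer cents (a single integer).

0

state after step 2 := balance=85573
3 | pay 28237 | balance=57926
4 | pay 27293 | balance=31032
5 | pay 30278 | balance=968
6 | pay 29636 | balance=0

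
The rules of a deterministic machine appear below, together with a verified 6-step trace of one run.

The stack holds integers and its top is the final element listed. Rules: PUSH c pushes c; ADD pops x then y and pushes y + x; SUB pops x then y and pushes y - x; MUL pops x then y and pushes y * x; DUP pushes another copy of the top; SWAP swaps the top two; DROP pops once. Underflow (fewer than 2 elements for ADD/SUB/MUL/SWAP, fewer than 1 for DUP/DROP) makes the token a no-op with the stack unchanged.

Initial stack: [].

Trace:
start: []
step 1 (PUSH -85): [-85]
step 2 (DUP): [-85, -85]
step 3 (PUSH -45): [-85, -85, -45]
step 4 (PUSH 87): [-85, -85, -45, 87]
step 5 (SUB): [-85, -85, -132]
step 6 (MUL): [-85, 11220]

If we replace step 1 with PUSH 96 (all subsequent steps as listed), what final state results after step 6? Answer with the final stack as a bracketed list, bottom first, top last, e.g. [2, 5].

(re-executing from step 1 with the substitution; state before step 1: [])
step 1 (PUSH 96): [96]
step 2 (DUP): [96, 96]
step 3 (PUSH -45): [96, 96, -45]
step 4 (PUSH 87): [96, 96, -45, 87]
step 5 (SUB): [96, 96, -132]
step 6 (MUL): [96, -12672]

[96, -12672]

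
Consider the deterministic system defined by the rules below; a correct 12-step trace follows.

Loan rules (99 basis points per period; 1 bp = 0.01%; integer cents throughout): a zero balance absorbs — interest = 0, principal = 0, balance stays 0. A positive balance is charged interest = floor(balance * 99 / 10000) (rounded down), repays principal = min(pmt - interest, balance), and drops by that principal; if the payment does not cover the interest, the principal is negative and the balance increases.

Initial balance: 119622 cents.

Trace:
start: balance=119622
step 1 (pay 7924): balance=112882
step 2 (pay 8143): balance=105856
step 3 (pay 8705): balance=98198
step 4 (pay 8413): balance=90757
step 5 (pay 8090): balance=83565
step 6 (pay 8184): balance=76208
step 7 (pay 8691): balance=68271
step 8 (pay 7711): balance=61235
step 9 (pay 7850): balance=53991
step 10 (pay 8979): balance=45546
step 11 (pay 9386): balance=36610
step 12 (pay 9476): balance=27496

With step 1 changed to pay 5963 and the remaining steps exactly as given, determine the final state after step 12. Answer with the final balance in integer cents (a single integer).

29681

(re-executing from step 1 with the substitution; state before step 1: balance=119622)
step 1 (pay 5963): balance=114843
step 2 (pay 8143): balance=107836
step 3 (pay 8705): balance=100198
step 4 (pay 8413): balance=92776
step 5 (pay 8090): balance=85604
step 6 (pay 8184): balance=78267
step 7 (pay 8691): balance=70350
step 8 (pay 7711): balance=63335
step 9 (pay 7850): balance=56112
step 10 (pay 8979): balance=47688
step 11 (pay 9386): balance=38774
step 12 (pay 9476): balance=29681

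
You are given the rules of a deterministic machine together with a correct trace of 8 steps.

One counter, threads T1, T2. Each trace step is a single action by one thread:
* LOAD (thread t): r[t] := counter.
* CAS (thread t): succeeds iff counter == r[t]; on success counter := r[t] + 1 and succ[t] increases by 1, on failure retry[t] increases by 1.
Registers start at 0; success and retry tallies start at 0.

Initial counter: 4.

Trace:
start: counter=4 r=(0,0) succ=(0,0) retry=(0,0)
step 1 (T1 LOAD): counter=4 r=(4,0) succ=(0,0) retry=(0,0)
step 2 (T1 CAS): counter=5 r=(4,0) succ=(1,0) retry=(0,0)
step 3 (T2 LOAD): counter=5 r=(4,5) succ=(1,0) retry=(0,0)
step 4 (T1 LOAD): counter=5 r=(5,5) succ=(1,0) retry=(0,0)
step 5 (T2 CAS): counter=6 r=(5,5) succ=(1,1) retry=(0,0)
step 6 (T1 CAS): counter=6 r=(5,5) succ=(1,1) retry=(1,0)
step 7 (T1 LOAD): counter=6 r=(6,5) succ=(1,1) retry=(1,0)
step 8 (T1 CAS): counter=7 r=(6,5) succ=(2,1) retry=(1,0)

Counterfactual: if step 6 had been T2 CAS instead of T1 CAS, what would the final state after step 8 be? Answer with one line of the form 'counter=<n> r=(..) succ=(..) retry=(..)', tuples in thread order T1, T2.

(re-executing from step 6 with the substitution; state before step 6: counter=6 r=(5,5) succ=(1,1) retry=(0,0))
step 6 (T2 CAS): counter=6 r=(5,5) succ=(1,1) retry=(0,1)
step 7 (T1 LOAD): counter=6 r=(6,5) succ=(1,1) retry=(0,1)
step 8 (T1 CAS): counter=7 r=(6,5) succ=(2,1) retry=(0,1)

counter=7 r=(6,5) succ=(2,1) retry=(0,1)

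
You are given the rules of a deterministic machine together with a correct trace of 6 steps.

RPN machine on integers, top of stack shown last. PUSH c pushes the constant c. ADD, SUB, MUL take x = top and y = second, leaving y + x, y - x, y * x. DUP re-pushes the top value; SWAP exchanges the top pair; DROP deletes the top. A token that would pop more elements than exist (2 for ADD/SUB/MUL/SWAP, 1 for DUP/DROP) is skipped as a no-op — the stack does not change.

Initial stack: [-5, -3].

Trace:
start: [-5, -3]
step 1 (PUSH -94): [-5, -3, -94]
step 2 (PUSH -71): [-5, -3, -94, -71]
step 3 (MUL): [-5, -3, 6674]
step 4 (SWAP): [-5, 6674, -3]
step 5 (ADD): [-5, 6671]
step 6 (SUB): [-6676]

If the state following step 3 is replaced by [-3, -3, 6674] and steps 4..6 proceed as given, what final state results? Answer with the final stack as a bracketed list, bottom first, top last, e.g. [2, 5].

[-6674]

state after step 3 := [-3, -3, 6674]
step 4 (SWAP): [-3, 6674, -3]
step 5 (ADD): [-3, 6671]
step 6 (SUB): [-6674]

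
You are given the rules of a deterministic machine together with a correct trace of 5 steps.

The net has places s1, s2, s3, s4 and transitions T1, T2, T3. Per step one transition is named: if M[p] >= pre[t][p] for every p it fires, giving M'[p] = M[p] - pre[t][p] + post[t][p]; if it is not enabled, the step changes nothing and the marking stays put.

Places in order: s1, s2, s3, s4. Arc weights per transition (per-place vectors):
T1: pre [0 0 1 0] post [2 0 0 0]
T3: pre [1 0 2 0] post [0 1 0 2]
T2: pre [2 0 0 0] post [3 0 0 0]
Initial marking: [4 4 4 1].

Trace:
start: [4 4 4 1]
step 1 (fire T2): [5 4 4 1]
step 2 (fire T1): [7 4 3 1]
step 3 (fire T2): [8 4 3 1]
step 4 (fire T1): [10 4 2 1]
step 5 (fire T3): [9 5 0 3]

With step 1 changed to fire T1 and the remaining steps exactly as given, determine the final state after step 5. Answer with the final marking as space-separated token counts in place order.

(re-executing from step 1 with the substitution; state before step 1: [4 4 4 1])
step 1 (fire T1): [6 4 3 1]
step 2 (fire T1): [8 4 2 1]
step 3 (fire T2): [9 4 2 1]
step 4 (fire T1): [11 4 1 1]
step 5 (fire T3): [11 4 1 1]

11 4 1 1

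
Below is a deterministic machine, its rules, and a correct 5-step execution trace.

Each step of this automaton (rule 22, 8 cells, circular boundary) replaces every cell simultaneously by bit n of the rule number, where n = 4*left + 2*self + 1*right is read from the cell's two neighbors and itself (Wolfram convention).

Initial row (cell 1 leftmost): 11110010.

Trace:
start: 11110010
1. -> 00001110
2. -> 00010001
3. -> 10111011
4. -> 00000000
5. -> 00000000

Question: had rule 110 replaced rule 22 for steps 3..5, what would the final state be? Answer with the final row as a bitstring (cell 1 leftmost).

(re-executing steps 3..5 under rule 110; state before step 3: 00010001)
3. -> 00110011
4. -> 01110111
5. -> 11011101

11011101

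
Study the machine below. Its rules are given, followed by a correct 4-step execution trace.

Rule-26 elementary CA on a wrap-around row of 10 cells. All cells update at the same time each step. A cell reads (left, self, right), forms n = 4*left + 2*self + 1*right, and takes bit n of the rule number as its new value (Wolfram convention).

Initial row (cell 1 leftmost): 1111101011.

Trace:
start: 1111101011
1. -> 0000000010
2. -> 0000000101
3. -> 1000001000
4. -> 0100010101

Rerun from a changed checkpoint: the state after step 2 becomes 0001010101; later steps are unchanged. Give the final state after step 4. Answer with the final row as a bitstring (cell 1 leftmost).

0001000001

state after step 2 := 0001010101
3. -> 1010000000
4. -> 0001000001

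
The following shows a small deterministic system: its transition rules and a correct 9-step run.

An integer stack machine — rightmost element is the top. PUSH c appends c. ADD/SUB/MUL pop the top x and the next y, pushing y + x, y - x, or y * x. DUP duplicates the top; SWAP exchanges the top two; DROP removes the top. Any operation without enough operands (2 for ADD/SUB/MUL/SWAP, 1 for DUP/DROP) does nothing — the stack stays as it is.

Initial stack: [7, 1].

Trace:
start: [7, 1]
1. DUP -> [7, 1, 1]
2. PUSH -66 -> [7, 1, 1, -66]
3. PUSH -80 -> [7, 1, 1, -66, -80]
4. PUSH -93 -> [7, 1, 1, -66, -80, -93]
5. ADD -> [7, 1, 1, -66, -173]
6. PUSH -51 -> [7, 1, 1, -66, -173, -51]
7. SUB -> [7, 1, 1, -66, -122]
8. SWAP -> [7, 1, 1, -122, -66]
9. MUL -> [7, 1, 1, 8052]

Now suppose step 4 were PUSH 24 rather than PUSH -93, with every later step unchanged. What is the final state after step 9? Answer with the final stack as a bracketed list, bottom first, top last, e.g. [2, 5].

[7, 1, 1, 330]

(re-executing from step 4 with the substitution; state before step 4: [7, 1, 1, -66, -80])
4. PUSH 24 -> [7, 1, 1, -66, -80, 24]
5. ADD -> [7, 1, 1, -66, -56]
6. PUSH -51 -> [7, 1, 1, -66, -56, -51]
7. SUB -> [7, 1, 1, -66, -5]
8. SWAP -> [7, 1, 1, -5, -66]
9. MUL -> [7, 1, 1, 330]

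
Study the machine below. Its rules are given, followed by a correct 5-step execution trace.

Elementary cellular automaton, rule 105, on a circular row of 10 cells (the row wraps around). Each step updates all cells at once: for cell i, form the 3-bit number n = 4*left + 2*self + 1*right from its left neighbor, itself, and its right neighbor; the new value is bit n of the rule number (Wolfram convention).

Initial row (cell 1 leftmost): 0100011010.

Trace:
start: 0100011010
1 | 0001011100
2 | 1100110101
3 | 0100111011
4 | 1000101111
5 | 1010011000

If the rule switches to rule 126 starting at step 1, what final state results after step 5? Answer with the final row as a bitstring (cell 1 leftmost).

(re-executing steps 1..5 under rule 126; state before step 1: 0100011010)
1 | 1110111111
2 | 0011100000
3 | 0110110000
4 | 1111111000
5 | 1000001101

1000001101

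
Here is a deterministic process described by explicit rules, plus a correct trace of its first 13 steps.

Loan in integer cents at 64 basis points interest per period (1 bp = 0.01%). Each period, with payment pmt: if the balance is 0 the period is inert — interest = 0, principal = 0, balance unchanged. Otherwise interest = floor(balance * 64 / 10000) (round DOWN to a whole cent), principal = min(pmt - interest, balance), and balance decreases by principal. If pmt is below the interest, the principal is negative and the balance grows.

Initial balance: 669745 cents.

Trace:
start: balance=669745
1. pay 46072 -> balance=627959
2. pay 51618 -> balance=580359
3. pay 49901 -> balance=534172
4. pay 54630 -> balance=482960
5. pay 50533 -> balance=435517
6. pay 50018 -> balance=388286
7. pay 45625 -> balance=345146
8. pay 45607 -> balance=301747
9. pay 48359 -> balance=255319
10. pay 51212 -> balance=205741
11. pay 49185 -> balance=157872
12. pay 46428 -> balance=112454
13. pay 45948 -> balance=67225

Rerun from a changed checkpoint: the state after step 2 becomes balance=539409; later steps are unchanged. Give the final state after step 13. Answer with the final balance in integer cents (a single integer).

23297

state after step 2 := balance=539409
3. pay 49901 -> balance=492960
4. pay 54630 -> balance=441484
5. pay 50533 -> balance=393776
6. pay 50018 -> balance=346278
7. pay 45625 -> balance=302869
8. pay 45607 -> balance=259200
9. pay 48359 -> balance=212499
10. pay 51212 -> balance=162646
11. pay 49185 -> balance=114501
12. pay 46428 -> balance=68805
13. pay 45948 -> balance=23297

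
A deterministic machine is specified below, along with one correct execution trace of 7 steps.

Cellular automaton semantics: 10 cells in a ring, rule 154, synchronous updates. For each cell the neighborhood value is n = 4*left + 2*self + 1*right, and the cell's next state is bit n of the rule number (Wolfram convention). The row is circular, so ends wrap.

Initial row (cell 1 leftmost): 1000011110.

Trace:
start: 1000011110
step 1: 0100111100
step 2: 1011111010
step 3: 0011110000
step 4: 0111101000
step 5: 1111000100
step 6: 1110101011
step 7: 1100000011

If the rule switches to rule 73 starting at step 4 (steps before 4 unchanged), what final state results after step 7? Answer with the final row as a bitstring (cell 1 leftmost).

1010010111

(re-executing steps 4..7 under rule 73; state before step 4: 0011110000)
step 4: 1010010111
step 5: 1000000100
step 6: 0011110000
step 7: 1010010111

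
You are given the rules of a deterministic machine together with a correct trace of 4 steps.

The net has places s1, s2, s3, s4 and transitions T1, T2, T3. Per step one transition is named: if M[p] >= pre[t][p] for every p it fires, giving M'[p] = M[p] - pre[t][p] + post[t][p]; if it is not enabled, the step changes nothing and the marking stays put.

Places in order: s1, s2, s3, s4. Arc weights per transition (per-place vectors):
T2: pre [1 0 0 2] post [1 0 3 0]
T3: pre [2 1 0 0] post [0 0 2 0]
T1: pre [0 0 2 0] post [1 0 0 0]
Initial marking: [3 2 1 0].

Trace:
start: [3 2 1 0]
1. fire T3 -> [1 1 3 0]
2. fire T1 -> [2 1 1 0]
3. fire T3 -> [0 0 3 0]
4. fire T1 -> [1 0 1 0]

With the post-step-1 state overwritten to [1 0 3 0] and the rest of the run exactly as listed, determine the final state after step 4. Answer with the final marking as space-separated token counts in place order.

state after step 1 := [1 0 3 0]
2. fire T1 -> [2 0 1 0]
3. fire T3 -> [2 0 1 0]
4. fire T1 -> [2 0 1 0]

2 0 1 0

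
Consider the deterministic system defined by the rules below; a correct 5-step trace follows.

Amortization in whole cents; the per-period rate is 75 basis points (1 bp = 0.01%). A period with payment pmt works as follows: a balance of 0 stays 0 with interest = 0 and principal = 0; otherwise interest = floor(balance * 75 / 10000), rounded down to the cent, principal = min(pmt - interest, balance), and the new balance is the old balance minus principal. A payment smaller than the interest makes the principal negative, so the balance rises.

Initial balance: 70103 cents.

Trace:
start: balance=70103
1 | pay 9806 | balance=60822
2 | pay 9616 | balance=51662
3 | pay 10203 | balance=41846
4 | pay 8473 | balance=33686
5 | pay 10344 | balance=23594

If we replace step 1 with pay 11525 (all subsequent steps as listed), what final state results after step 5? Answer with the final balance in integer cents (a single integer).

21823

(re-executing from step 1 with the substitution; state before step 1: balance=70103)
1 | pay 11525 | balance=59103
2 | pay 9616 | balance=49930
3 | pay 10203 | balance=40101
4 | pay 8473 | balance=31928
5 | pay 10344 | balance=21823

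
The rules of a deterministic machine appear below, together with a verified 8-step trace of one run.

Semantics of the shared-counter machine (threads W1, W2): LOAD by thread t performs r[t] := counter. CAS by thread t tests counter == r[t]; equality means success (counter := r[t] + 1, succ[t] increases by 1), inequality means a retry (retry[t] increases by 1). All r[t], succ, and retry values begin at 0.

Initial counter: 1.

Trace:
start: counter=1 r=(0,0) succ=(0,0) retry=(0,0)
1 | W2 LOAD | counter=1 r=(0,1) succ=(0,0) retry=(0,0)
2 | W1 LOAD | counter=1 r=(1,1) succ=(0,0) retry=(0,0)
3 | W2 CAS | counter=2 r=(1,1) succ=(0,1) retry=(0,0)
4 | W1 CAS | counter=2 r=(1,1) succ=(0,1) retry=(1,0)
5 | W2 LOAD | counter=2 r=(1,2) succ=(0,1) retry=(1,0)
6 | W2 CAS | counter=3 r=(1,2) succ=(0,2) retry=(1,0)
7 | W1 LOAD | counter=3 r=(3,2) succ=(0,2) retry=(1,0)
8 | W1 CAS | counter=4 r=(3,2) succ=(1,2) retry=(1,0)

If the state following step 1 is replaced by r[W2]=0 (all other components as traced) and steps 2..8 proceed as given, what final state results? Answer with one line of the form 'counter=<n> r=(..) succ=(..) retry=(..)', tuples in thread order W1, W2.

state after step 1 := counter=1 r=(0,0) succ=(0,0) retry=(0,0)
2 | W1 LOAD | counter=1 r=(1,0) succ=(0,0) retry=(0,0)
3 | W2 CAS | counter=1 r=(1,0) succ=(0,0) retry=(0,1)
4 | W1 CAS | counter=2 r=(1,0) succ=(1,0) retry=(0,1)
5 | W2 LOAD | counter=2 r=(1,2) succ=(1,0) retry=(0,1)
6 | W2 CAS | counter=3 r=(1,2) succ=(1,1) retry=(0,1)
7 | W1 LOAD | counter=3 r=(3,2) succ=(1,1) retry=(0,1)
8 | W1 CAS | counter=4 r=(3,2) succ=(2,1) retry=(0,1)

counter=4 r=(3,2) succ=(2,1) retry=(0,1)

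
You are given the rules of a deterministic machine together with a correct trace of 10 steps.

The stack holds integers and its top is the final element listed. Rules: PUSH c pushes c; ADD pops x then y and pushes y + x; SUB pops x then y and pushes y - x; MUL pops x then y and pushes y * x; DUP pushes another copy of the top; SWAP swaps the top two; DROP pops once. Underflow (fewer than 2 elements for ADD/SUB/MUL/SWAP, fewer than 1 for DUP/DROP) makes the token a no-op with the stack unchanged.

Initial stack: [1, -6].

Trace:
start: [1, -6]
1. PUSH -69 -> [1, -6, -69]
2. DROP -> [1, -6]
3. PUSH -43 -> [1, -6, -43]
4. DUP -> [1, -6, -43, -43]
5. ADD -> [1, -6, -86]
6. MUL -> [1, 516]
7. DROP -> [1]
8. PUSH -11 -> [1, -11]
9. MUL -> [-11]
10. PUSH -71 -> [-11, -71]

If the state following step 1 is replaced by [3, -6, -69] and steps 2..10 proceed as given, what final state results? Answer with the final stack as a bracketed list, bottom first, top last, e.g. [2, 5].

state after step 1 := [3, -6, -69]
2. DROP -> [3, -6]
3. PUSH -43 -> [3, -6, -43]
4. DUP -> [3, -6, -43, -43]
5. ADD -> [3, -6, -86]
6. MUL -> [3, 516]
7. DROP -> [3]
8. PUSH -11 -> [3, -11]
9. MUL -> [-33]
10. PUSH -71 -> [-33, -71]

[-33, -71]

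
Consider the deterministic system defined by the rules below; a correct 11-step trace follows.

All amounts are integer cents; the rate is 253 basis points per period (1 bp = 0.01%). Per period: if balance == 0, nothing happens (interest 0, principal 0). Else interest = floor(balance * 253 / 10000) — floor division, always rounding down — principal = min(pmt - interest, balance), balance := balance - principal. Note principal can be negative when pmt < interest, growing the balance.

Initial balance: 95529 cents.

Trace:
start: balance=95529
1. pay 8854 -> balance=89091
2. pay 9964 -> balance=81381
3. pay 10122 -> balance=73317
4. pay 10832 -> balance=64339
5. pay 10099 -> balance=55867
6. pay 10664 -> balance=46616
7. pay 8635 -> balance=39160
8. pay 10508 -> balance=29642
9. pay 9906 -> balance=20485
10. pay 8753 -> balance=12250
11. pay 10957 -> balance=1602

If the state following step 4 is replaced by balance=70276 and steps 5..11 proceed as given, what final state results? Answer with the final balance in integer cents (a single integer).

8674

state after step 4 := balance=70276
5. pay 10099 -> balance=61954
6. pay 10664 -> balance=52857
7. pay 8635 -> balance=45559
8. pay 10508 -> balance=36203
9. pay 9906 -> balance=27212
10. pay 8753 -> balance=19147
11. pay 10957 -> balance=8674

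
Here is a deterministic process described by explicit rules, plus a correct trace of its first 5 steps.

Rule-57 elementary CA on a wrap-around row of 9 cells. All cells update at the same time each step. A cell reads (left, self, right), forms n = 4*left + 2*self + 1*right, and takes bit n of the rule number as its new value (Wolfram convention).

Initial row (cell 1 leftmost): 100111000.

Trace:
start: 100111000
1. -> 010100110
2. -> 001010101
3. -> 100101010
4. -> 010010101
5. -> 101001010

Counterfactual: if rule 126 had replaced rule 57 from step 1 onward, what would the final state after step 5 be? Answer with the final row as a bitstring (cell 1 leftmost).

000011110

(re-executing steps 1..5 under rule 126; state before step 1: 100111000)
1. -> 111101101
2. -> 000111111
3. -> 101100001
4. -> 111110011
5. -> 000011110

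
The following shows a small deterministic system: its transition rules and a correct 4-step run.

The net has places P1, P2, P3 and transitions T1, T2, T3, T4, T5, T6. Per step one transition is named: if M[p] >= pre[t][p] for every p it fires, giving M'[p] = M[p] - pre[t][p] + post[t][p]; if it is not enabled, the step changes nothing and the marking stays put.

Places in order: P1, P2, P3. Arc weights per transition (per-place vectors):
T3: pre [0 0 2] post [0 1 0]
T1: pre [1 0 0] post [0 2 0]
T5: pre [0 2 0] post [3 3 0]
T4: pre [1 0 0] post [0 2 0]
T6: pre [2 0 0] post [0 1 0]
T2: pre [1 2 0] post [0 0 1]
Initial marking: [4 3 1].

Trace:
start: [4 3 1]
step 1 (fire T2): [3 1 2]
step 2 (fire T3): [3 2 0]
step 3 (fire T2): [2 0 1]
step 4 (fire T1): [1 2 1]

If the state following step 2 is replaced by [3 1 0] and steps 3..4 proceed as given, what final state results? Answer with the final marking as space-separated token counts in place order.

state after step 2 := [3 1 0]
step 3 (fire T2): [3 1 0]
step 4 (fire T1): [2 3 0]

2 3 0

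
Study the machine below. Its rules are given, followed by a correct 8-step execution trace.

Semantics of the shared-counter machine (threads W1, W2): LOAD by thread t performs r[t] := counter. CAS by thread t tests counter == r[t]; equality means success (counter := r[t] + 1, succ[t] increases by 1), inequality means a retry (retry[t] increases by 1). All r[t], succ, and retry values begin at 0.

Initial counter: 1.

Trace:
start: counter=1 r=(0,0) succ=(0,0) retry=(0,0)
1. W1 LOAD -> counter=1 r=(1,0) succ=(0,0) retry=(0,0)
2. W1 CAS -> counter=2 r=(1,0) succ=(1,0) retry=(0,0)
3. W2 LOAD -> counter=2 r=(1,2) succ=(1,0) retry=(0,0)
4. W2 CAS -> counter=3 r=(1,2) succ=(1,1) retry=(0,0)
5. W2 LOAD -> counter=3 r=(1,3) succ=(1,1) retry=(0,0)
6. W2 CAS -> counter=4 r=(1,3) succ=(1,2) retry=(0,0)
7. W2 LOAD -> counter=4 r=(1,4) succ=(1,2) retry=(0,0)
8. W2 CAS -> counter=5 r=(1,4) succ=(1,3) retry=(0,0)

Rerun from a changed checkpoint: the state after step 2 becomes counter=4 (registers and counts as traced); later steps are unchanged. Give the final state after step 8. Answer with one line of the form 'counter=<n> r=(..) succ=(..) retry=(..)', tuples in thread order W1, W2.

state after step 2 := counter=4 r=(1,0) succ=(1,0) retry=(0,0)
3. W2 LOAD -> counter=4 r=(1,4) succ=(1,0) retry=(0,0)
4. W2 CAS -> counter=5 r=(1,4) succ=(1,1) retry=(0,0)
5. W2 LOAD -> counter=5 r=(1,5) succ=(1,1) retry=(0,0)
6. W2 CAS -> counter=6 r=(1,5) succ=(1,2) retry=(0,0)
7. W2 LOAD -> counter=6 r=(1,6) succ=(1,2) retry=(0,0)
8. W2 CAS -> counter=7 r=(1,6) succ=(1,3) retry=(0,0)

counter=7 r=(1,6) succ=(1,3) retry=(0,0)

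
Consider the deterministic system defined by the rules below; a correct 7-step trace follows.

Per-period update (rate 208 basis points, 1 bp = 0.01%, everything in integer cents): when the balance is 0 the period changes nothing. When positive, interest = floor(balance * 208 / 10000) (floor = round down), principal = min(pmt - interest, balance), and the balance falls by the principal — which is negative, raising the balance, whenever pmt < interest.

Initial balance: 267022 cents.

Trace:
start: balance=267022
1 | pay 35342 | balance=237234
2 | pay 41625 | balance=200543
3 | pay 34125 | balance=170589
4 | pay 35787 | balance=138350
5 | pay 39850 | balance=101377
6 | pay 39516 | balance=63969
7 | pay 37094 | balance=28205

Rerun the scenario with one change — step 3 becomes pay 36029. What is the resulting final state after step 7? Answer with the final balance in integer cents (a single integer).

26138

(re-executing from step 3 with the substitution; state before step 3: balance=200543)
3 | pay 36029 | balance=168685
4 | pay 35787 | balance=136406
5 | pay 39850 | balance=99393
6 | pay 39516 | balance=61944
7 | pay 37094 | balance=26138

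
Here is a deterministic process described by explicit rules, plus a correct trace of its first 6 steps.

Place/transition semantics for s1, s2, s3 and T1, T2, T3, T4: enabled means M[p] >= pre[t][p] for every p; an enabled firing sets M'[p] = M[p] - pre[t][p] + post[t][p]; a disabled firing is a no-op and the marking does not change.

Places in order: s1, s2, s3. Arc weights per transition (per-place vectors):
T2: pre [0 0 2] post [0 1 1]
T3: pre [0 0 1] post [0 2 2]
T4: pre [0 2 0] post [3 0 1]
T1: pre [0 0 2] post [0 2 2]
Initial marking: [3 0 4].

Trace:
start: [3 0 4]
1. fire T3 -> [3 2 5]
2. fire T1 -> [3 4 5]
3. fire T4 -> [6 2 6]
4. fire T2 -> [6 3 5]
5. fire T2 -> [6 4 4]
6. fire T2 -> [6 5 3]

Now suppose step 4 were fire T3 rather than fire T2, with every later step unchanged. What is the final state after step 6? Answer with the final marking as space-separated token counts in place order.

6 6 5

(re-executing from step 4 with the substitution; state before step 4: [6 2 6])
4. fire T3 -> [6 4 7]
5. fire T2 -> [6 5 6]
6. fire T2 -> [6 6 5]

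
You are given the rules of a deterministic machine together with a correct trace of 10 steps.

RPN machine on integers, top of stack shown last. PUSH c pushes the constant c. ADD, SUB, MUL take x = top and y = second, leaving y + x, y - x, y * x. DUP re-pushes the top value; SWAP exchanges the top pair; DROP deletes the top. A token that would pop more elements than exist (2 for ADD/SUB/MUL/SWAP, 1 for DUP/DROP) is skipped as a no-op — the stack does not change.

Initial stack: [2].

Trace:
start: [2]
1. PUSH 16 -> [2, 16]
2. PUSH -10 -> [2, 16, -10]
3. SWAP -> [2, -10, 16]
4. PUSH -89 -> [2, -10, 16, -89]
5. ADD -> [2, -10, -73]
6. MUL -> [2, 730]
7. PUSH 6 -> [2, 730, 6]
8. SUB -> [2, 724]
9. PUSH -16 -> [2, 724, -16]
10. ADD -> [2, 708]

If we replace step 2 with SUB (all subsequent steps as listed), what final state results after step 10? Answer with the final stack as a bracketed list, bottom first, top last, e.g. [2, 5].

(re-executing from step 2 with the substitution; state before step 2: [2, 16])
2. SUB -> [-14]
3. SWAP -> [-14]
4. PUSH -89 -> [-14, -89]
5. ADD -> [-103]
6. MUL -> [-103]
7. PUSH 6 -> [-103, 6]
8. SUB -> [-109]
9. PUSH -16 -> [-109, -16]
10. ADD -> [-125]

[-125]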